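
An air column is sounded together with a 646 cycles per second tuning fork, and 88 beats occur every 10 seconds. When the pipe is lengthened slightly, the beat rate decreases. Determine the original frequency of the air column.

Beat frequency = 88/10 = 8.8 Hz.
|f − 646| = 8.8, so the air column was at either 637.2 Hz or 654.8 Hz.
A longer pipe has a lower fundamental; the adjustment lowers the air column's frequency.
The beat rate fell, so the adjustment moved the air column toward 646 Hz — it must have started above the reference.

654.8 Hz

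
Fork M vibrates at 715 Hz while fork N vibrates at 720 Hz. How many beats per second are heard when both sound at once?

5 Hz

The beat frequency equals the magnitude of the frequency difference.
|715 − 720| = 5 Hz.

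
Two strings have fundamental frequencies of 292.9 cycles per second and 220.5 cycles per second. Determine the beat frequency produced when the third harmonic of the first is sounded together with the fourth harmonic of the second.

Third harmonic of the first: 3·292.9 = 878.7 Hz.
Fourth harmonic of the second: 4·220.5 = 882.0 Hz.
f_beat = |878.7 − 882.0| = 3.3 Hz.

3.3 Hz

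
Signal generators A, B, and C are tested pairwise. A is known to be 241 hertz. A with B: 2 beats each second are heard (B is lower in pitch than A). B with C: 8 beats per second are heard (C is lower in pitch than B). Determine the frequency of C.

231 Hz

B is below A, so f_B = 241 − 2 = 239 Hz.
C is below B, so f_C = 239 − 8 = 231 Hz.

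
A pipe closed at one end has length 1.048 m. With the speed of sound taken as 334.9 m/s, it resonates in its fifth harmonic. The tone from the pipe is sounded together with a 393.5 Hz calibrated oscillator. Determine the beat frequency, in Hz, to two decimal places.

Closed pipe (odd harmonics): f_n = n·v/(4L) = 5·334.9/(4·1.048) = 399.4513 Hz.
f_beat = |399.4513 − 393.5| = 5.95 Hz.

5.95 Hz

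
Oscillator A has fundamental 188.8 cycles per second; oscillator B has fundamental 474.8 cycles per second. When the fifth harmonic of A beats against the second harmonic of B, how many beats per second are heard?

5.6 Hz

Fifth harmonic of the first: 5·188.8 = 944.0 Hz.
Second harmonic of the second: 2·474.8 = 949.6 Hz.
f_beat = |944.0 − 949.6| = 5.6 Hz.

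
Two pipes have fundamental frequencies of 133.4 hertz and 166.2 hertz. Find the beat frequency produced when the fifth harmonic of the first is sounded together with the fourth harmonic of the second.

2.2 Hz

Fifth harmonic of the first: 5·133.4 = 667.0 Hz.
Fourth harmonic of the second: 4·166.2 = 664.8 Hz.
f_beat = |667.0 − 664.8| = 2.2 Hz.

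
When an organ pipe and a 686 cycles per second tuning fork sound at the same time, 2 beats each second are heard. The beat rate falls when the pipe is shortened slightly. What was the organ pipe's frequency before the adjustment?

684 Hz

|f − 686| = 2, so the organ pipe was at either 684 Hz or 688 Hz.
A shorter pipe has a higher fundamental; the adjustment raises the organ pipe's frequency.
The beat rate fell, so the adjustment moved the organ pipe toward 686 Hz — it must have started below the reference.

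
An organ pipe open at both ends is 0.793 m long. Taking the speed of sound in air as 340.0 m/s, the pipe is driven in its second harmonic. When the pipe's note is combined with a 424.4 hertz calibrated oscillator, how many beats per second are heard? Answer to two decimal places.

4.35 Hz

Open pipe: f_n = n·v/(2L) = 2·340.0/(2·0.793) = 428.7516 Hz.
f_beat = |428.7516 − 424.4| = 4.35 Hz.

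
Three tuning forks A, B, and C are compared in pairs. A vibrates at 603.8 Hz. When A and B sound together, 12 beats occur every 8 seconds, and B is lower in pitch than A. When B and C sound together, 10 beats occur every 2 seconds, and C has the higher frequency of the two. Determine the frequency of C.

607.3 Hz

A–B: Beat frequency = 12/8 = 1.5 Hz.
B is below A, so f_B = 603.8 − 1.5 = 602.3 Hz.
B–C: Beat frequency = 10/2 = 5 Hz.
C is above B, so f_C = 602.3 + 5 = 607.3 Hz.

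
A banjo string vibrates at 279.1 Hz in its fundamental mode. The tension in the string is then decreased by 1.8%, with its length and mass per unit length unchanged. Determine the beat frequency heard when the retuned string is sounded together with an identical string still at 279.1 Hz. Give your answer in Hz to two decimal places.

For a string, f ∝ √T, so the new frequency is 279.1·√0.982 = 276.5767 Hz.
f_beat = |276.5767 − 279.1| = 2.52 Hz.

2.52 Hz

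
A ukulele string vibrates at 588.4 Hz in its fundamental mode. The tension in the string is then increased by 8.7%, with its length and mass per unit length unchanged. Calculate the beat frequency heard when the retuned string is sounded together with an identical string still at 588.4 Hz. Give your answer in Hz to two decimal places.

25.06 Hz

For a string, f ∝ √T, so the new frequency is 588.4·√1.087 = 613.4617 Hz.
f_beat = |613.4617 − 588.4| = 25.06 Hz.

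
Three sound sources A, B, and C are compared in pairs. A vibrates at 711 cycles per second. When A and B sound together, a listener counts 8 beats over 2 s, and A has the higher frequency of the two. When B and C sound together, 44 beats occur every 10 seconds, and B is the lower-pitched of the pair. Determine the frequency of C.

711.4 Hz

A–B: Beat frequency = 8/2 = 4 Hz.
B is below A, so f_B = 711 − 4 = 707 Hz.
B–C: Beat frequency = 44/10 = 4.4 Hz.
C is above B, so f_C = 707 + 4.4 = 711.4 Hz.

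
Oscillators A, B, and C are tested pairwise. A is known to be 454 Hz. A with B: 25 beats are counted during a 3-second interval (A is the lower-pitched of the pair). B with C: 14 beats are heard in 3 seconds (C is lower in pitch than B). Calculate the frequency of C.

A–B: Beat frequency = 25/3 = 8.3333 Hz.
B is above A, so f_B = 454 + 8.3333 = 462.3333 Hz.
B–C: Beat frequency = 14/3 = 4.6667 Hz.
C is below B, so f_C = 462.3333 − 4.6667 = 457.6667 Hz.

457.6667 Hz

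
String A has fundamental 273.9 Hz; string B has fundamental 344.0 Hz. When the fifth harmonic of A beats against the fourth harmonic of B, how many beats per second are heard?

6.5 Hz

Fifth harmonic of the first: 5·273.9 = 1369.5 Hz.
Fourth harmonic of the second: 4·344.0 = 1376.0 Hz.
f_beat = |1369.5 − 1376.0| = 6.5 Hz.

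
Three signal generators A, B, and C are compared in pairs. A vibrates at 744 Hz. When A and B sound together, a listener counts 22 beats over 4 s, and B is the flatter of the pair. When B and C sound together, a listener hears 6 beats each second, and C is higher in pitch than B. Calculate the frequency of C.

744.5 Hz

A–B: Beat frequency = 22/4 = 5.5 Hz.
B is below A, so f_B = 744 − 5.5 = 738.5 Hz.
C is above B, so f_C = 738.5 + 6 = 744.5 Hz.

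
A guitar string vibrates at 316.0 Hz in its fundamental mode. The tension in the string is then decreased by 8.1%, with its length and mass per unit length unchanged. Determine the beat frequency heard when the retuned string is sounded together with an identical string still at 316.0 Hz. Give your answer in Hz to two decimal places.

13.07 Hz

For a string, f ∝ √T, so the new frequency is 316.0·√0.919 = 302.9318 Hz.
f_beat = |302.9318 − 316.0| = 13.07 Hz.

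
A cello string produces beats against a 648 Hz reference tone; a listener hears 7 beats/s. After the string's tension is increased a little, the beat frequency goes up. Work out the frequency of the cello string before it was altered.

655 Hz

|f − 648| = 7, so the cello string was at either 641 Hz or 655 Hz.
Higher tension means higher frequency; the adjustment raises the cello string's frequency.
The beat rate rose, so the adjustment moved the cello string further from 648 Hz — it was already above the reference.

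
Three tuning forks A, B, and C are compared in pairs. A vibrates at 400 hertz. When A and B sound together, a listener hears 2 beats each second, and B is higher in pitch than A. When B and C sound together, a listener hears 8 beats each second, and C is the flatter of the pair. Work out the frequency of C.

B is above A, so f_B = 400 + 2 = 402 Hz.
C is below B, so f_C = 402 − 8 = 394 Hz.

394 Hz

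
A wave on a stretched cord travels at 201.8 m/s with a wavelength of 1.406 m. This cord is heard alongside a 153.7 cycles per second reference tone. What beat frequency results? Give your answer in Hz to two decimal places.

Source frequency f = v/λ = 201.8/1.406 = 143.5277 Hz.
f_beat = |143.5277 − 153.7| = 10.17 Hz.

10.17 Hz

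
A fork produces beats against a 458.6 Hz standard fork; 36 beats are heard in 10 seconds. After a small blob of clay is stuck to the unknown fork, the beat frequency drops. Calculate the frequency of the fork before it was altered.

Beat frequency = 36/10 = 3.6 Hz.
|f − 458.6| = 3.6, so the fork was at either 455 Hz or 462.2 Hz.
Adding mass to a fork lowers its frequency; the adjustment lowers the fork's frequency.
The beat rate fell, so the adjustment moved the fork toward 458.6 Hz — it must have started above the reference.

462.2 Hz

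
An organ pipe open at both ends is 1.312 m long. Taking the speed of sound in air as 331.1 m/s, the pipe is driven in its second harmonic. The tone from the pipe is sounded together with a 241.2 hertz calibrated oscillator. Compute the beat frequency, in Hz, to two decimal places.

Open pipe: f_n = n·v/(2L) = 2·331.1/(2·1.312) = 252.3628 Hz.
f_beat = |252.3628 − 241.2| = 11.16 Hz.

11.16 Hz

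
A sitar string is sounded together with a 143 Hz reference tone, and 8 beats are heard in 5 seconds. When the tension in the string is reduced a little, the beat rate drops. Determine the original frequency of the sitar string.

Beat frequency = 8/5 = 1.6 Hz.
|f − 143| = 1.6, so the sitar string was at either 141.4 Hz or 144.6 Hz.
Lower tension means lower frequency; the adjustment lowers the sitar string's frequency.
The beat rate fell, so the adjustment moved the sitar string toward 143 Hz — it must have started above the reference.

144.6 Hz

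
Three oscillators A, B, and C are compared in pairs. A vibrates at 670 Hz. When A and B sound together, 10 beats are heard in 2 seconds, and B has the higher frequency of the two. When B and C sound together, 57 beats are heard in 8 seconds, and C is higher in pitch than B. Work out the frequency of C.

682.125 Hz

A–B: Beat frequency = 10/2 = 5 Hz.
B is above A, so f_B = 670 + 5 = 675 Hz.
B–C: Beat frequency = 57/8 = 7.125 Hz.
C is above B, so f_C = 675 + 7.125 = 682.125 Hz.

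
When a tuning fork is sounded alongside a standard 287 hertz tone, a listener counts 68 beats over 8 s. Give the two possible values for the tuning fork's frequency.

278.5 Hz or 295.5 Hz

Beat frequency = 68/8 = 8.5 Hz.
|f − 287| = 8.5, so f = 287 ± 8.5.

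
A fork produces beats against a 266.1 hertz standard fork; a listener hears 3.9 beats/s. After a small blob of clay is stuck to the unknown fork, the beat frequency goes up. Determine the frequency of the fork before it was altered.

|f − 266.1| = 3.9, so the fork was at either 262.2 Hz or 270 Hz.
Adding mass to a fork lowers its frequency; the adjustment lowers the fork's frequency.
The beat rate rose, so the adjustment moved the fork further from 266.1 Hz — it was already below the reference.

262.2 Hz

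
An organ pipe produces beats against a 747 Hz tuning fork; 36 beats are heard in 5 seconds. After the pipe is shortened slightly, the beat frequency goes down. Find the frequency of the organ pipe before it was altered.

739.8 Hz

Beat frequency = 36/5 = 7.2 Hz.
|f − 747| = 7.2, so the organ pipe was at either 739.8 Hz or 754.2 Hz.
A shorter pipe has a higher fundamental; the adjustment raises the organ pipe's frequency.
The beat rate fell, so the adjustment moved the organ pipe toward 747 Hz — it must have started below the reference.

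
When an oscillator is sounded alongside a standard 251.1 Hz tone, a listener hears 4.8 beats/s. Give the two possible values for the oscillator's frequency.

246.3 Hz or 255.9 Hz

|f − 251.1| = 4.8, so f = 251.1 ± 4.8.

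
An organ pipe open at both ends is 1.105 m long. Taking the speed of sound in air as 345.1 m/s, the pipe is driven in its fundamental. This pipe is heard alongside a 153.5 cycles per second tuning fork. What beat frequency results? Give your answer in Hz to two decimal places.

2.65 Hz

Open pipe: f_n = n·v/(2L) = 1·345.1/(2·1.105) = 156.1538 Hz.
f_beat = |156.1538 − 153.5| = 2.65 Hz.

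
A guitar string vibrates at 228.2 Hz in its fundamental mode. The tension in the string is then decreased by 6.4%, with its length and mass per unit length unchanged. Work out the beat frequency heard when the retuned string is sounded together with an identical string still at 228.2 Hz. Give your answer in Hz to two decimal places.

7.42 Hz

For a string, f ∝ √T, so the new frequency is 228.2·√0.936 = 220.7769 Hz.
f_beat = |220.7769 − 228.2| = 7.42 Hz.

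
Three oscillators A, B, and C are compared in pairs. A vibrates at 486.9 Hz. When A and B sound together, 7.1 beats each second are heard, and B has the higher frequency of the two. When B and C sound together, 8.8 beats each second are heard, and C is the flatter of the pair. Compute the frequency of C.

B is above A, so f_B = 486.9 + 7.1 = 494 Hz.
C is below B, so f_C = 494 − 8.8 = 485.2 Hz.

485.2 Hz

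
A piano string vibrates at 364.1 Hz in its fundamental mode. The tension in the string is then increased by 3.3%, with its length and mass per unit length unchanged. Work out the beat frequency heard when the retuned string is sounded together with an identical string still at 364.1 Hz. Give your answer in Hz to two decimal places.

5.96 Hz

For a string, f ∝ √T, so the new frequency is 364.1·√1.033 = 370.0589 Hz.
f_beat = |370.0589 − 364.1| = 5.96 Hz.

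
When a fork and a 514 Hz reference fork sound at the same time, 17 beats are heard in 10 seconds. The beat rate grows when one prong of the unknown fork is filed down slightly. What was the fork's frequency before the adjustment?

515.7 Hz

Beat frequency = 17/10 = 1.7 Hz.
|f − 514| = 1.7, so the fork was at either 512.3 Hz or 515.7 Hz.
Filing a prong removes mass and raises the fork's frequency; the adjustment raises the fork's frequency.
The beat rate rose, so the adjustment moved the fork further from 514 Hz — it was already above the reference.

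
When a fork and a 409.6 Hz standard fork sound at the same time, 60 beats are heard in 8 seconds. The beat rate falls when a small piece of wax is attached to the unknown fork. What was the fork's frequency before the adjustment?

Beat frequency = 60/8 = 7.5 Hz.
|f − 409.6| = 7.5, so the fork was at either 402.1 Hz or 417.1 Hz.
Loading a fork with wax lowers its frequency; the adjustment lowers the fork's frequency.
The beat rate fell, so the adjustment moved the fork toward 409.6 Hz — it must have started above the reference.

417.1 Hz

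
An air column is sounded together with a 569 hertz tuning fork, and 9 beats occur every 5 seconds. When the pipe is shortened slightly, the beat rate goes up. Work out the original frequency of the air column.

Beat frequency = 9/5 = 1.8 Hz.
|f − 569| = 1.8, so the air column was at either 567.2 Hz or 570.8 Hz.
A shorter pipe has a higher fundamental; the adjustment raises the air column's frequency.
The beat rate rose, so the adjustment moved the air column further from 569 Hz — it was already above the reference.

570.8 Hz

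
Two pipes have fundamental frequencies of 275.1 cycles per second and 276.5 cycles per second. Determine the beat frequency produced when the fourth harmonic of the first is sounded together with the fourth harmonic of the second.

Fourth harmonic of the first: 4·275.1 = 1100.4 Hz.
Fourth harmonic of the second: 4·276.5 = 1106.0 Hz.
f_beat = |1100.4 − 1106.0| = 5.6 Hz.

5.6 Hz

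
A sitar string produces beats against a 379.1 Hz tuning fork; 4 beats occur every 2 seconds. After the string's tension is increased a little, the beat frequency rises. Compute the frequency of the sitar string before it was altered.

381.1 Hz

Beat frequency = 4/2 = 2 Hz.
|f − 379.1| = 2, so the sitar string was at either 377.1 Hz or 381.1 Hz.
Higher tension means higher frequency; the adjustment raises the sitar string's frequency.
The beat rate rose, so the adjustment moved the sitar string further from 379.1 Hz — it was already above the reference.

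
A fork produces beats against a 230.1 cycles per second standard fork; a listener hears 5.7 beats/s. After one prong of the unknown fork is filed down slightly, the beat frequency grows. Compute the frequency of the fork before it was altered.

235.8 Hz

|f − 230.1| = 5.7, so the fork was at either 224.4 Hz or 235.8 Hz.
Filing a prong removes mass and raises the fork's frequency; the adjustment raises the fork's frequency.
The beat rate rose, so the adjustment moved the fork further from 230.1 Hz — it was already above the reference.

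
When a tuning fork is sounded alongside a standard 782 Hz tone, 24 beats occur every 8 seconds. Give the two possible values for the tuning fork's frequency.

Beat frequency = 24/8 = 3 Hz.
|f − 782| = 3, so f = 782 ± 3.

779 Hz or 785 Hz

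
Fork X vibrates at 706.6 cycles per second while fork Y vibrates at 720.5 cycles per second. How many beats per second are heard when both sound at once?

13.9 Hz

Beats arise from superposition of two nearby frequencies; the beat rate is |f₁ − f₂|.
|706.6 − 720.5| = 13.9 Hz.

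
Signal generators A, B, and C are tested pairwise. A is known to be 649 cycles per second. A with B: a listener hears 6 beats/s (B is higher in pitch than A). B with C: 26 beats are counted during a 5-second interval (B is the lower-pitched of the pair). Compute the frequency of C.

B is above A, so f_B = 649 + 6 = 655 Hz.
B–C: Beat frequency = 26/5 = 5.2 Hz.
C is above B, so f_C = 655 + 5.2 = 660.2 Hz.

660.2 Hz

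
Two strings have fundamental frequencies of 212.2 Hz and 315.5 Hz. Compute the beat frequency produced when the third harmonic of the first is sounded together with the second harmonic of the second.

5.6 Hz

Third harmonic of the first: 3·212.2 = 636.6 Hz.
Second harmonic of the second: 2·315.5 = 631.0 Hz.
f_beat = |636.6 − 631.0| = 5.6 Hz.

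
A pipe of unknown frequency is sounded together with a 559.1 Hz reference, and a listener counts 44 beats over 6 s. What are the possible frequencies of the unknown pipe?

551.7667 Hz or 566.4333 Hz

Beat frequency = 44/6 = 7.3333 Hz.
|f − 559.1| = 7.3333, so f = 559.1 ± 7.3333.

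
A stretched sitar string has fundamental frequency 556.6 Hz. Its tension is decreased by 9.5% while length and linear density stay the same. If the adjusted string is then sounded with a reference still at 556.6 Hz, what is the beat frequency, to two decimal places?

For a string, f ∝ √T, so the new frequency is 556.6·√0.905 = 529.5019 Hz.
f_beat = |529.5019 − 556.6| = 27.10 Hz.

27.10 Hz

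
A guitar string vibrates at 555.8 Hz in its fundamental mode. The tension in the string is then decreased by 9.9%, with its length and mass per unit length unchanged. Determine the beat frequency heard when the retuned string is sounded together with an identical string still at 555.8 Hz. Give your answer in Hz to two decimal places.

For a string, f ∝ √T, so the new frequency is 555.8·√0.901 = 527.5710 Hz.
f_beat = |527.5710 − 555.8| = 28.23 Hz.

28.23 Hz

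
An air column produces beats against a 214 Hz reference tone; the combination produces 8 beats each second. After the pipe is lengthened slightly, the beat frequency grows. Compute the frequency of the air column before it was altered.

206 Hz

|f − 214| = 8, so the air column was at either 206 Hz or 222 Hz.
A longer pipe has a lower fundamental; the adjustment lowers the air column's frequency.
The beat rate rose, so the adjustment moved the air column further from 214 Hz — it was already below the reference.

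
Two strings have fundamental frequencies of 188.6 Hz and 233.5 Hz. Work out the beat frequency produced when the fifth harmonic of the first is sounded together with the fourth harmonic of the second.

Fifth harmonic of the first: 5·188.6 = 943.0 Hz.
Fourth harmonic of the second: 4·233.5 = 934.0 Hz.
f_beat = |943.0 − 934.0| = 9.0 Hz.

9.0 Hz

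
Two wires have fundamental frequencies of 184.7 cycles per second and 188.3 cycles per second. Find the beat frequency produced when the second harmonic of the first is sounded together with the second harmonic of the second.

Second harmonic of the first: 2·184.7 = 369.4 Hz.
Second harmonic of the second: 2·188.3 = 376.6 Hz.
f_beat = |369.4 − 376.6| = 7.2 Hz.

7.2 Hz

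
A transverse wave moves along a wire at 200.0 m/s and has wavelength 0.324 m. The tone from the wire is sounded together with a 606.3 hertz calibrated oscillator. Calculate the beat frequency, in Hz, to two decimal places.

Source frequency f = v/λ = 200.0/0.324 = 617.2840 Hz.
f_beat = |617.2840 − 606.3| = 10.98 Hz.

10.98 Hz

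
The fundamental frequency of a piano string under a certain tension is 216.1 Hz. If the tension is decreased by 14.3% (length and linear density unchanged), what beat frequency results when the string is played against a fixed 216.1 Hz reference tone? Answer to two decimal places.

For a string, f ∝ √T, so the new frequency is 216.1·√0.857 = 200.0531 Hz.
f_beat = |200.0531 − 216.1| = 16.05 Hz.

16.05 Hz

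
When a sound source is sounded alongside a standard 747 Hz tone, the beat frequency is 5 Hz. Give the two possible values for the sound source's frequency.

|f − 747| = 5, so f = 747 ± 5.

742 Hz or 752 Hz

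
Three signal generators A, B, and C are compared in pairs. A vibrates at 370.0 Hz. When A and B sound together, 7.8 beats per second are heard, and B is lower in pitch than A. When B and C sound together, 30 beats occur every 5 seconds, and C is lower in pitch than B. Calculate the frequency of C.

B is below A, so f_B = 370.0 − 7.8 = 362.2 Hz.
B–C: Beat frequency = 30/5 = 6 Hz.
C is below B, so f_C = 362.2 − 6 = 356.2 Hz.

356.2 Hz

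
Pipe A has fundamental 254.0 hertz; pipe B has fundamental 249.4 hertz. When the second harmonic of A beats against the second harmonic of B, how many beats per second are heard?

9.2 Hz

Second harmonic of the first: 2·254.0 = 508.0 Hz.
Second harmonic of the second: 2·249.4 = 498.8 Hz.
f_beat = |508.0 − 498.8| = 9.2 Hz.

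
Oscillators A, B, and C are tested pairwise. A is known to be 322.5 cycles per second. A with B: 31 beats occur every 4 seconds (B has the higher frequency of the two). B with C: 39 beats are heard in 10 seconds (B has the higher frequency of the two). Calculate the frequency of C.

A–B: Beat frequency = 31/4 = 7.75 Hz.
B is above A, so f_B = 322.5 + 7.75 = 330.25 Hz.
B–C: Beat frequency = 39/10 = 3.9 Hz.
C is below B, so f_C = 330.25 − 3.9 = 326.35 Hz.

326.35 Hz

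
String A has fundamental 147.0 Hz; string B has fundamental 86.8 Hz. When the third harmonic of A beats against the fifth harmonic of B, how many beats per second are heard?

Third harmonic of the first: 3·147.0 = 441.0 Hz.
Fifth harmonic of the second: 5·86.8 = 434.0 Hz.
f_beat = |441.0 − 434.0| = 7.0 Hz.

7.0 Hz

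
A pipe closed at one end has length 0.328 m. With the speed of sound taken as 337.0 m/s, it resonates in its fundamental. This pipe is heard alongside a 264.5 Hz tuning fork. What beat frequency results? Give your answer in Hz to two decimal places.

Closed pipe (odd harmonics): f_n = n·v/(4L) = 1·337.0/(4·0.328) = 256.8598 Hz.
f_beat = |256.8598 − 264.5| = 7.64 Hz.

7.64 Hz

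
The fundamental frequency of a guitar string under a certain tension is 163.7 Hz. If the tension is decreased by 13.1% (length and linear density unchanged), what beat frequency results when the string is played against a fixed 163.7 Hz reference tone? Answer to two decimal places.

For a string, f ∝ √T, so the new frequency is 163.7·√0.869 = 152.6014 Hz.
f_beat = |152.6014 − 163.7| = 11.10 Hz.

11.10 Hz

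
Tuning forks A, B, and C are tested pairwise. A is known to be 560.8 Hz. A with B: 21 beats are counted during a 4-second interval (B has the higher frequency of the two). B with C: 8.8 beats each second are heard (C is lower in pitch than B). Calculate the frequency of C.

557.25 Hz

A–B: Beat frequency = 21/4 = 5.25 Hz.
B is above A, so f_B = 560.8 + 5.25 = 566.05 Hz.
C is below B, so f_C = 566.05 − 8.8 = 557.25 Hz.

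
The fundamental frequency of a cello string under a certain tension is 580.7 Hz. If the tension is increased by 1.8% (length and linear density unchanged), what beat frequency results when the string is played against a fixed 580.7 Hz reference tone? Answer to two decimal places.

For a string, f ∝ √T, so the new frequency is 580.7·√1.018 = 585.9030 Hz.
f_beat = |585.9030 − 580.7| = 5.20 Hz.

5.20 Hz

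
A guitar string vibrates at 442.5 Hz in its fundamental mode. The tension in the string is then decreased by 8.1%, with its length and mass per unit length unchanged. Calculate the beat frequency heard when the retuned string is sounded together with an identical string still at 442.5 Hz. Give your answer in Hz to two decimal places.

18.30 Hz

For a string, f ∝ √T, so the new frequency is 442.5·√0.919 = 424.2004 Hz.
f_beat = |424.2004 − 442.5| = 18.30 Hz.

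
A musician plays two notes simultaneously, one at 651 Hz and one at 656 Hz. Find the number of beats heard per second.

f_beat = |f₁ − f₂|.
|651 − 656| = 5 Hz.

5 Hz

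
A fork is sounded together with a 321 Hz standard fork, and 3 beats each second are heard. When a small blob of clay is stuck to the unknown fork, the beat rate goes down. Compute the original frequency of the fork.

324 Hz

|f − 321| = 3, so the fork was at either 318 Hz or 324 Hz.
Adding mass to a fork lowers its frequency; the adjustment lowers the fork's frequency.
The beat rate fell, so the adjustment moved the fork toward 321 Hz — it must have started above the reference.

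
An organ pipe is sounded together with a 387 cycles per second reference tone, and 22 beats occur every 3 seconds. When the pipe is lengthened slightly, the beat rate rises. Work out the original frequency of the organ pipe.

379.6667 Hz

Beat frequency = 22/3 = 7.3333 Hz.
|f − 387| = 7.3333, so the organ pipe was at either 379.6667 Hz or 394.3333 Hz.
A longer pipe has a lower fundamental; the adjustment lowers the organ pipe's frequency.
The beat rate rose, so the adjustment moved the organ pipe further from 387 Hz — it was already below the reference.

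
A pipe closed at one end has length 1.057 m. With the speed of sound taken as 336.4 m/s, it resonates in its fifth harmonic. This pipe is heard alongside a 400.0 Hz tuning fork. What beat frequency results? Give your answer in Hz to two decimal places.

2.18 Hz

Closed pipe (odd harmonics): f_n = n·v/(4L) = 5·336.4/(4·1.057) = 397.8240 Hz.
f_beat = |397.8240 − 400.0| = 2.18 Hz.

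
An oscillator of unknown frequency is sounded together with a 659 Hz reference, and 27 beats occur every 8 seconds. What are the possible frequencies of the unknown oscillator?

Beat frequency = 27/8 = 3.375 Hz.
|f − 659| = 3.375, so f = 659 ± 3.375.

655.625 Hz or 662.375 Hz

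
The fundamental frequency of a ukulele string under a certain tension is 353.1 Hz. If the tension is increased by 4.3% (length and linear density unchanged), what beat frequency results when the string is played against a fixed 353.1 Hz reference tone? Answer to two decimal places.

7.51 Hz

For a string, f ∝ √T, so the new frequency is 353.1·√1.043 = 360.6117 Hz.
f_beat = |360.6117 − 353.1| = 7.51 Hz.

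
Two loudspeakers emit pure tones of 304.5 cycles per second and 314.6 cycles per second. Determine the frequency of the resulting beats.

10.1 Hz

The beat frequency equals the magnitude of the frequency difference.
|304.5 − 314.6| = 10.1 Hz.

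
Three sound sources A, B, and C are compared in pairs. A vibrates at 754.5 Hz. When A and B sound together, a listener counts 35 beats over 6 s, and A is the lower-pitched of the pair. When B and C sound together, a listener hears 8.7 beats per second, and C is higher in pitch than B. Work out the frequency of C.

A–B: Beat frequency = 35/6 = 5.8333 Hz.
B is above A, so f_B = 754.5 + 5.8333 = 760.3333 Hz.
C is above B, so f_C = 760.3333 + 8.7 = 769.0333 Hz.

769.0333 Hz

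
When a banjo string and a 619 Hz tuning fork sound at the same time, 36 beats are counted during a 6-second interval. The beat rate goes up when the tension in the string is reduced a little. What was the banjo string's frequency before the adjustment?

Beat frequency = 36/6 = 6 Hz.
|f − 619| = 6, so the banjo string was at either 613 Hz or 625 Hz.
Lower tension means lower frequency; the adjustment lowers the banjo string's frequency.
The beat rate rose, so the adjustment moved the banjo string further from 619 Hz — it was already below the reference.

613 Hz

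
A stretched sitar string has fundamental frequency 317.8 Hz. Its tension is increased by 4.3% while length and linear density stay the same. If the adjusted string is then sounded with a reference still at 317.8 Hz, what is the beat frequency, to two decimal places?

For a string, f ∝ √T, so the new frequency is 317.8·√1.043 = 324.5608 Hz.
f_beat = |324.5608 − 317.8| = 6.76 Hz.

6.76 Hz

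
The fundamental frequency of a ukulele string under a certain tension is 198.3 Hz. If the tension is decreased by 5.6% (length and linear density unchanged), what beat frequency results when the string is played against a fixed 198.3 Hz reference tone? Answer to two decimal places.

5.63 Hz

For a string, f ∝ √T, so the new frequency is 198.3·√0.944 = 192.6676 Hz.
f_beat = |192.6676 − 198.3| = 5.63 Hz.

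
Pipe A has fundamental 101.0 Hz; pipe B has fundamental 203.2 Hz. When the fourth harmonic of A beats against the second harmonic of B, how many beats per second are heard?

2.4 Hz

Fourth harmonic of the first: 4·101.0 = 404.0 Hz.
Second harmonic of the second: 2·203.2 = 406.4 Hz.
f_beat = |404.0 − 406.4| = 2.4 Hz.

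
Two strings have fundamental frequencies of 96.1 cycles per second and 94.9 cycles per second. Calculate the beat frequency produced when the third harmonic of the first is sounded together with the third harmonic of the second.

Third harmonic of the first: 3·96.1 = 288.3 Hz.
Third harmonic of the second: 3·94.9 = 284.7 Hz.
f_beat = |288.3 − 284.7| = 3.6 Hz.

3.6 Hz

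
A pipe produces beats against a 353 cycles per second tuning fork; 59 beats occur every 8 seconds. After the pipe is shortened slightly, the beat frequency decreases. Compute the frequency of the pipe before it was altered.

Beat frequency = 59/8 = 7.375 Hz.
|f − 353| = 7.375, so the pipe was at either 345.625 Hz or 360.375 Hz.
A shorter pipe has a higher fundamental; the adjustment raises the pipe's frequency.
The beat rate fell, so the adjustment moved the pipe toward 353 Hz — it must have started below the reference.

345.625 Hz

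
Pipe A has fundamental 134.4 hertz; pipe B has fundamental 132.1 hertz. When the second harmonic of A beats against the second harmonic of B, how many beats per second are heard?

4.6 Hz

Second harmonic of the first: 2·134.4 = 268.8 Hz.
Second harmonic of the second: 2·132.1 = 264.2 Hz.
f_beat = |268.8 − 264.2| = 4.6 Hz.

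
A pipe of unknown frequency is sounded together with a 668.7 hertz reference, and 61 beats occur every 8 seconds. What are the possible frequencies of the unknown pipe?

661.075 Hz or 676.325 Hz

Beat frequency = 61/8 = 7.625 Hz.
|f − 668.7| = 7.625, so f = 668.7 ± 7.625.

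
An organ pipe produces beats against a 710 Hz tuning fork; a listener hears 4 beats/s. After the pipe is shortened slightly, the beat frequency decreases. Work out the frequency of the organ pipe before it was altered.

|f − 710| = 4, so the organ pipe was at either 706 Hz or 714 Hz.
A shorter pipe has a higher fundamental; the adjustment raises the organ pipe's frequency.
The beat rate fell, so the adjustment moved the organ pipe toward 710 Hz — it must have started below the reference.

706 Hz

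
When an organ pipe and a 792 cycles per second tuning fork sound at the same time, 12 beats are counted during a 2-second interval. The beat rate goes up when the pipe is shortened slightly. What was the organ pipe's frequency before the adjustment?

798 Hz

Beat frequency = 12/2 = 6 Hz.
|f − 792| = 6, so the organ pipe was at either 786 Hz or 798 Hz.
A shorter pipe has a higher fundamental; the adjustment raises the organ pipe's frequency.
The beat rate rose, so the adjustment moved the organ pipe further from 792 Hz — it was already above the reference.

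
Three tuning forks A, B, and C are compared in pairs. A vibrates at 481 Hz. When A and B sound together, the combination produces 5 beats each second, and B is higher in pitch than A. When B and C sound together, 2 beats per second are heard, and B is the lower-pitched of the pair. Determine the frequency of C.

B is above A, so f_B = 481 + 5 = 486 Hz.
C is above B, so f_C = 486 + 2 = 488 Hz.

488 Hz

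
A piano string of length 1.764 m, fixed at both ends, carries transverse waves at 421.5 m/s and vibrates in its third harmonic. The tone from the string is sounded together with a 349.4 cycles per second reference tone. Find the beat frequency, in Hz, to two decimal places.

For a string fixed at both ends, f_n = n·v/(2L) = 3·421.5/(2·1.764) = 358.4184 Hz.
f_beat = |358.4184 − 349.4| = 9.02 Hz.

9.02 Hz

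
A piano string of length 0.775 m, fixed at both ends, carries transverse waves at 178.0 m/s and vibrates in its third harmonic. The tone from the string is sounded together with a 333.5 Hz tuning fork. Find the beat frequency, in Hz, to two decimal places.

11.02 Hz

For a string fixed at both ends, f_n = n·v/(2L) = 3·178.0/(2·0.775) = 344.5161 Hz.
f_beat = |344.5161 − 333.5| = 11.02 Hz.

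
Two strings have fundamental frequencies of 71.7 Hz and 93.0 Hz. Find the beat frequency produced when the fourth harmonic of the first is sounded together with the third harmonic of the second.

7.8 Hz

Fourth harmonic of the first: 4·71.7 = 286.8 Hz.
Third harmonic of the second: 3·93.0 = 279.0 Hz.
f_beat = |286.8 − 279.0| = 7.8 Hz.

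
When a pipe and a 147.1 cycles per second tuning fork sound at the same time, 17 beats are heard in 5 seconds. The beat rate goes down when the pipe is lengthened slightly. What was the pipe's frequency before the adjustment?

Beat frequency = 17/5 = 3.4 Hz.
|f − 147.1| = 3.4, so the pipe was at either 143.7 Hz or 150.5 Hz.
A longer pipe has a lower fundamental; the adjustment lowers the pipe's frequency.
The beat rate fell, so the adjustment moved the pipe toward 147.1 Hz — it must have started above the reference.

150.5 Hz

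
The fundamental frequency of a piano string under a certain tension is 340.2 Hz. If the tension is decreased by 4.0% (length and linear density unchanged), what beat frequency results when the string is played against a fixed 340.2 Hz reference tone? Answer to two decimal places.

For a string, f ∝ √T, so the new frequency is 340.2·√0.960 = 333.3266 Hz.
f_beat = |333.3266 − 340.2| = 6.87 Hz.

6.87 Hz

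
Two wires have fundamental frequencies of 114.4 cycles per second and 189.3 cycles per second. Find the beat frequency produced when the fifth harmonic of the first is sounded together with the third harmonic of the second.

4.1 Hz

Fifth harmonic of the first: 5·114.4 = 572.0 Hz.
Third harmonic of the second: 3·189.3 = 567.9 Hz.
f_beat = |572.0 − 567.9| = 4.1 Hz.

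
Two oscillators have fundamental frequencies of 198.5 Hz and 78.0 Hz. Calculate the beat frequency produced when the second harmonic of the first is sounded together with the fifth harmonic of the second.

7.0 Hz

Second harmonic of the first: 2·198.5 = 397.0 Hz.
Fifth harmonic of the second: 5·78.0 = 390.0 Hz.
f_beat = |397.0 − 390.0| = 7.0 Hz.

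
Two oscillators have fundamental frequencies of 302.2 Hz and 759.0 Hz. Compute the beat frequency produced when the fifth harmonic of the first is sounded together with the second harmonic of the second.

Fifth harmonic of the first: 5·302.2 = 1511.0 Hz.
Second harmonic of the second: 2·759.0 = 1518.0 Hz.
f_beat = |1511.0 − 1518.0| = 7.0 Hz.

7.0 Hz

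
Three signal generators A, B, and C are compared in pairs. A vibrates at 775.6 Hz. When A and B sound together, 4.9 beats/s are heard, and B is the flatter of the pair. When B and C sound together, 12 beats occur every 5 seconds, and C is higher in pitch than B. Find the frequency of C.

B is below A, so f_B = 775.6 − 4.9 = 770.7 Hz.
B–C: Beat frequency = 12/5 = 2.4 Hz.
C is above B, so f_C = 770.7 + 2.4 = 773.1 Hz.

773.1 Hz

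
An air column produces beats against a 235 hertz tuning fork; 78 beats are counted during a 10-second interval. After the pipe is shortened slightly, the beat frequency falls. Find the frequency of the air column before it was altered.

Beat frequency = 78/10 = 7.8 Hz.
|f − 235| = 7.8, so the air column was at either 227.2 Hz or 242.8 Hz.
A shorter pipe has a higher fundamental; the adjustment raises the air column's frequency.
The beat rate fell, so the adjustment moved the air column toward 235 Hz — it must have started below the reference.

227.2 Hz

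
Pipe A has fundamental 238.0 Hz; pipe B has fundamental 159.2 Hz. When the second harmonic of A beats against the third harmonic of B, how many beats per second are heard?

1.6 Hz

Second harmonic of the first: 2·238.0 = 476.0 Hz.
Third harmonic of the second: 3·159.2 = 477.6 Hz.
f_beat = |476.0 − 477.6| = 1.6 Hz.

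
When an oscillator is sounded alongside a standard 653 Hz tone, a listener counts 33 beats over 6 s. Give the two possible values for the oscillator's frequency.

647.5 Hz or 658.5 Hz

Beat frequency = 33/6 = 5.5 Hz.
|f − 653| = 5.5, so f = 653 ± 5.5.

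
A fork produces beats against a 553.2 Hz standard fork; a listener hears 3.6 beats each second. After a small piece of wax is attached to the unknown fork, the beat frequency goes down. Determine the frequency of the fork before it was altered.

|f − 553.2| = 3.6, so the fork was at either 549.6 Hz or 556.8 Hz.
Loading a fork with wax lowers its frequency; the adjustment lowers the fork's frequency.
The beat rate fell, so the adjustment moved the fork toward 553.2 Hz — it must have started above the reference.

556.8 Hz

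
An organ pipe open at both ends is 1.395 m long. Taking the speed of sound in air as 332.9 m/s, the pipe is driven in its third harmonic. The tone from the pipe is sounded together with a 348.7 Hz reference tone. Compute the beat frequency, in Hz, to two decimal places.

9.26 Hz

Open pipe: f_n = n·v/(2L) = 3·332.9/(2·1.395) = 357.9570 Hz.
f_beat = |357.9570 − 348.7| = 9.26 Hz.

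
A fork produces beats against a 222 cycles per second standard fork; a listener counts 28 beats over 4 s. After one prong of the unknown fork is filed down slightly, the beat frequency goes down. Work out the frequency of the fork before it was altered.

Beat frequency = 28/4 = 7 Hz.
|f − 222| = 7, so the fork was at either 215 Hz or 229 Hz.
Filing a prong removes mass and raises the fork's frequency; the adjustment raises the fork's frequency.
The beat rate fell, so the adjustment moved the fork toward 222 Hz — it must have started below the reference.

215 Hz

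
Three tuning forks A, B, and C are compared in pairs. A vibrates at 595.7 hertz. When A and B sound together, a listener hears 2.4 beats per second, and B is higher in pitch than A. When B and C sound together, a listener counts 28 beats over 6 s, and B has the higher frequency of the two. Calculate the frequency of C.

B is above A, so f_B = 595.7 + 2.4 = 598.1 Hz.
B–C: Beat frequency = 28/6 = 4.6667 Hz.
C is below B, so f_C = 598.1 − 4.6667 = 593.4333 Hz.

593.4333 Hz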